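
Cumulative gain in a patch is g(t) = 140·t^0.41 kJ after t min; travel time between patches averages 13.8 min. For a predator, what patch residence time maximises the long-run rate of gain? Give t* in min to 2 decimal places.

9.59 min

Optimal t* satisfies g'(t*) = g(t*)/(T + t*).
g'(t) = 0.41·140·t^-0.59. Setting 0.41·140·t^-0.59 = 140·t^0.41/(13.8+t) gives 0.41(13.8+t) = t, so 0.59·t = 0.41×13.8.
t* = 0.41×13.8/0.59 = 9.59 min.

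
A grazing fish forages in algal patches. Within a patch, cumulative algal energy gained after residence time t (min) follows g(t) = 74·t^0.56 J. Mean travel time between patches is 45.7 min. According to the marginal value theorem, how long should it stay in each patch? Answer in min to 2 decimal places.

58.16 min

Optimal t* satisfies g'(t*) = g(t*)/(T + t*).
g'(t) = 0.56·74·t^-0.44. Setting 0.56·74·t^-0.44 = 74·t^0.56/(45.7+t) gives 0.56(45.7+t) = t, so 0.44·t = 0.56×45.7.
t* = 0.56×45.7/0.44 = 58.16 min.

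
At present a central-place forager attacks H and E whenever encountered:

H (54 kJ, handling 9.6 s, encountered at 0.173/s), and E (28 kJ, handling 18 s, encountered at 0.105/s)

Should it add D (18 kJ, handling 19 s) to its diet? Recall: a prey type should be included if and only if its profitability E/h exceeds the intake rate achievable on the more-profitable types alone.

No

On H and E alone, R = ΣλE/(1+Σλh) = 12.28/4.551 = 2.699 kJ/s.
D: E/h = 18/19 = 0.9474 kJ/s.
Since 0.9474 < R, time spent handling D is better spent searching.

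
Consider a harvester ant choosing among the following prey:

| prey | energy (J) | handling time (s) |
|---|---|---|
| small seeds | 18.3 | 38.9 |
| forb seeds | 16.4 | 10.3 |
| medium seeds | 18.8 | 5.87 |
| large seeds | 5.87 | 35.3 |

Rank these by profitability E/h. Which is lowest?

In descending order of E/h:
medium seeds: 18.8/5.87 = 3.2 J/s
forb seeds: 16.4/10.3 = 1.59 J/s
small seeds: 18.3/38.9 = 0.47 J/s
large seeds: 5.87/35.3 = 0.166 J/s

large seeds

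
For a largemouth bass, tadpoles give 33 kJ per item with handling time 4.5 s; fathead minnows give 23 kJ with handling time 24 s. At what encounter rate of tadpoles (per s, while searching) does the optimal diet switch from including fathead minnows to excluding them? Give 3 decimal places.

At the threshold, the rate on tadpoles alone equals the profitability of fathead minnows: λ·33/(1 + λ·4.5) = 23/24 = 0.9583.
Rearranging, λ(33 − 0.9583×4.5) = 0.9583, so λ = 0.9583/28.69 = 0.03341 per s.

0.033 per s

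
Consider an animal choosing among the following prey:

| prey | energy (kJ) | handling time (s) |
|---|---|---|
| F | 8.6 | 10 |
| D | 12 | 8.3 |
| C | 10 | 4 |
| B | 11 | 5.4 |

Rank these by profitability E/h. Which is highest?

Profitability E/h (kJ/s): F = 8.6/10 = 0.86, D = 12/8.3 = 1.45, C = 10/4 = 2.5, B = 11/5.4 = 2.04.
Ranked: C > B > D > F.

C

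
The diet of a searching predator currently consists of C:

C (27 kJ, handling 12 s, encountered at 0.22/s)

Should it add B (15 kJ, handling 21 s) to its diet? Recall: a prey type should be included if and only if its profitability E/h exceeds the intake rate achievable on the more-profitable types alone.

No

Current rate: (0.22×27)/(1 + 0.22×12) = 1.632 kJ/s.
B: E/h = 15/21 = 0.7143 kJ/s.
0.7143 < 1.632, so adding B would lower the average — exclude it.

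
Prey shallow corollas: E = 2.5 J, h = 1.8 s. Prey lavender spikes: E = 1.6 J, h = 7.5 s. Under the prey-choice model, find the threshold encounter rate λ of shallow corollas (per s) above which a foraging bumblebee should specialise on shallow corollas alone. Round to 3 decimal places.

0.101 per s

At the threshold, the rate on shallow corollas alone equals the profitability of lavender spikes: λ·2.5/(1 + λ·1.8) = 1.6/7.5 = 0.2133.
Rearranging, λ(2.5 − 0.2133×1.8) = 0.2133, so λ = 0.2133/2.116 = 0.1008 per s.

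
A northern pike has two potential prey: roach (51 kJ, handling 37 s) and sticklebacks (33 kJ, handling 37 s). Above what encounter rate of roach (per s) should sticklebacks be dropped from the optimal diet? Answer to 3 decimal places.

0.050 per s

At the threshold, the rate on roach alone equals the profitability of sticklebacks: λ·51/(1 + λ·37) = 33/37 = 0.8919.
Rearranging, λ(51 − 0.8919×37) = 0.8919, so λ = 0.8919/18 = 0.04955 per s.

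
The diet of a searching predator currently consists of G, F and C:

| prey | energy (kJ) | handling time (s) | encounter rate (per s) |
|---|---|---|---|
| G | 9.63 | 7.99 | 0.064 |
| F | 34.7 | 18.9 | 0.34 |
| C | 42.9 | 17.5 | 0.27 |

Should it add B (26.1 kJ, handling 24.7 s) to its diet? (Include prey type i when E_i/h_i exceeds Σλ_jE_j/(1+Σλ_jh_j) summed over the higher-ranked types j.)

Current rate: (0.064×9.63 + 0.34×34.7 + 0.27×42.9)/(1 + 0.064×7.99 + 0.34×18.9 + 0.27×17.5) = 1.895 kJ/s.
B: E/h = 26.1/24.7 = 1.057 kJ/s.
Since 1.057 < R, time spent handling B is better spent searching.

No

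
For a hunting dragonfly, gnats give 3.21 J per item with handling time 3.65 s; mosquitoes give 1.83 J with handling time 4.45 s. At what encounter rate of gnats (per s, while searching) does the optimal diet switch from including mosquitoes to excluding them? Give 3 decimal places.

The zero-one rule: include mosquitoes iff E₂/h₂ > λE₁/(1+λh₁). Equality gives the switch point.
λE₁h₂ = E₂ + λE₂h₁ ⇒ λ = E₂/(E₁h₂ − E₂h₁) = 1.83/(14.28 − 6.679) = 0.2406 per s.

0.241 per s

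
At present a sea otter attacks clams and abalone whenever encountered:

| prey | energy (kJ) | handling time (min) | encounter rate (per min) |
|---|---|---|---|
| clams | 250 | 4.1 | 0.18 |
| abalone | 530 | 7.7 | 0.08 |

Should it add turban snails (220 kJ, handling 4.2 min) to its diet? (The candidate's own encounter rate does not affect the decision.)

Intake rate on the current diet: R = (0.18×250 + 0.08×530) / (1 + 0.18×4.1 + 0.08×7.7) = 87.4/2.354 = 37.13 kJ/min.
turban snails: E/h = 220/4.2 = 52.38 kJ/min.
Since 52.38 > R, including turban snails increases the long-run rate.

Yes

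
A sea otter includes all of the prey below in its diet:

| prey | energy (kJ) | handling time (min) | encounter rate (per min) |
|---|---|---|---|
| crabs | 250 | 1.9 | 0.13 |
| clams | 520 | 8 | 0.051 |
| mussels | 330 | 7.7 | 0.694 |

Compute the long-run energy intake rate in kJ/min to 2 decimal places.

R = (0.13×250 + 0.051×520 + 0.694×330) / (1 + 0.13×1.9 + 0.051×8 + 0.694×7.7) = 288/6.999 = 41.16 kJ/min.

41.16 kJ/min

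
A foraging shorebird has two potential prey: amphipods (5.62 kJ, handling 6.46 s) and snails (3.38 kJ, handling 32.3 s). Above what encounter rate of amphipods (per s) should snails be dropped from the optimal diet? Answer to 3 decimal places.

At the threshold, the rate on amphipods alone equals the profitability of snails: λ·5.62/(1 + λ·6.46) = 3.38/32.3 = 0.1046.
Rearranging, λ(5.62 − 0.1046×6.46) = 0.1046, so λ = 0.1046/4.944 = 0.02117 per s.

0.021 per s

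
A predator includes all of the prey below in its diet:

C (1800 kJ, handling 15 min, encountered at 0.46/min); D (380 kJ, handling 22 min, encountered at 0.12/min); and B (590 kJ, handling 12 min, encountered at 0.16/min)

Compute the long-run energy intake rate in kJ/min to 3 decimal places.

77.689 kJ/min

R = Σλ_iE_i / (1 + Σλ_ih_i)
Numerator: 0.46×1800 + 0.12×380 + 0.16×590 = 968
Denominator: 1 + 0.46×15 + 0.12×22 + 0.16×12 = 12.46
R = 968/12.46 = 77.69 kJ/min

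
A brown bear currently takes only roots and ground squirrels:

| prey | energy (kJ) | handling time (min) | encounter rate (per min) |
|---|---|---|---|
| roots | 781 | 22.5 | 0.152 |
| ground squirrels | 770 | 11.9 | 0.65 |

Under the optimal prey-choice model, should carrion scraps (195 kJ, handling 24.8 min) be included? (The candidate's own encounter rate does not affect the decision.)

On roots and ground squirrels alone, R = ΣλE/(1+Σλh) = 619.2/12.16 = 50.94 kJ/min.
carrion scraps: E/h = 195/24.8 = 7.863 kJ/min.
Since 7.863 < R, time spent handling carrion scraps is better spent searching.

No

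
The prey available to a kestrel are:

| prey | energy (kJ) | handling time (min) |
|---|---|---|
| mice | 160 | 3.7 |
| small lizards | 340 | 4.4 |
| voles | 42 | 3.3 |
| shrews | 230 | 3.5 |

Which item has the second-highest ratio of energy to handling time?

In descending order of E/h:
small lizards: 340/4.4 = 77.3 kJ/min
shrews: 230/3.5 = 65.7 kJ/min
mice: 160/3.7 = 43.2 kJ/min
voles: 42/3.3 = 12.7 kJ/min

shrews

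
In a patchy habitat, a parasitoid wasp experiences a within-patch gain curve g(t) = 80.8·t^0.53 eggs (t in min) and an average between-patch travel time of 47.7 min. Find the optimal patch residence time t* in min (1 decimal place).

53.8 min

By the marginal value theorem, leave when the instantaneous gain rate g'(t) equals the habitat-wide average g(t)/(T + t).
g'(t) = 0.53·80.8·t^-0.47. Setting 0.53·80.8·t^-0.47 = 80.8·t^0.53/(47.7+t) gives 0.53(47.7+t) = t, so 0.47·t = 0.53×47.7.
t* = 0.53×47.7/0.47 = 53.79 min.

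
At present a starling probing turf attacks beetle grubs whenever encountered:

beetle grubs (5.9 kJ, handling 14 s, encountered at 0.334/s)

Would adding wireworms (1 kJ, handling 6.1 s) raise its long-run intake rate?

Current rate: (0.334×5.9)/(1 + 0.334×14) = 0.3472 kJ/s.
wireworms: E/h = 1/6.1 = 0.1639 kJ/s.
Since 0.1639 < R, time spent handling wireworms is better spent searching.

No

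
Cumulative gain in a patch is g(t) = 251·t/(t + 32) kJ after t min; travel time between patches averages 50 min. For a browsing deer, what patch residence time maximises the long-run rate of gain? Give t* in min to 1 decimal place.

Optimal t* satisfies g'(t*) = g(t*)/(T + t*).
g'(t) = 251·32/(t + 32)². Setting 251·32/(t+32)² = 251t/[(t+32)(50+t)] gives 32(50+t) = t(t+32), so t² = 32×50 = 1600.
t* = √1600 = 40 min.

40.0 min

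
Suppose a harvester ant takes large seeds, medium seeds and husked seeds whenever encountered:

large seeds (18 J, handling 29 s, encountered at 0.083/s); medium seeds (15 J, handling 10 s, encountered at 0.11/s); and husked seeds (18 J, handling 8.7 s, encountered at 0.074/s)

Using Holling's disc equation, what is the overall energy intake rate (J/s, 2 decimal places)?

0.87 J/s

R = Σλ_iE_i / (1 + Σλ_ih_i)
Numerator: 0.083×18 + 0.11×15 + 0.074×18 = 4.476
Denominator: 1 + 0.083×29 + 0.11×10 + 0.074×8.7 = 5.151
R = 4.476/5.151 = 0.869 J/s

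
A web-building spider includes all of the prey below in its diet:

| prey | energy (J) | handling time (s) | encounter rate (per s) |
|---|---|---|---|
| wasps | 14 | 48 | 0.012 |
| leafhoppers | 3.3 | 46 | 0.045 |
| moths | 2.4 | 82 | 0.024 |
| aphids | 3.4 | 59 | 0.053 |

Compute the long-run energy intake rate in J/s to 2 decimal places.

R = (0.012×14 + 0.045×3.3 + 0.024×2.4 + 0.053×3.4) / (1 + 0.012×48 + 0.045×46 + 0.024×82 + 0.053×59) = 0.5543/8.741 = 0.06341 J/s.

0.06 J/s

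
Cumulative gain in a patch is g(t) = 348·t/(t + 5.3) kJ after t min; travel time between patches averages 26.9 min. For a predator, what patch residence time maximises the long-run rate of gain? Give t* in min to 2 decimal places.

11.94 min

By the marginal value theorem, leave when the instantaneous gain rate g'(t) equals the habitat-wide average g(t)/(T + t).
g'(t) = 348·5.3/(t + 5.3)². Setting 348·5.3/(t+5.3)² = 348t/[(t+5.3)(26.9+t)] gives 5.3(26.9+t) = t(t+5.3), so t² = 5.3×26.9 = 142.6.
t* = √142.6 = 11.94 min.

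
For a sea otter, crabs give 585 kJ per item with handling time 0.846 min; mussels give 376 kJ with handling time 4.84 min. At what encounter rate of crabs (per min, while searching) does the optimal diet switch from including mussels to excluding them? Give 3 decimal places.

0.150 per min

The zero-one rule: include mussels iff E₂/h₂ > λE₁/(1+λh₁). Equality gives the switch point.
λE₁h₂ = E₂ + λE₂h₁ ⇒ λ = E₂/(E₁h₂ − E₂h₁) = 376/(2831 − 318.1) = 0.1496 per min.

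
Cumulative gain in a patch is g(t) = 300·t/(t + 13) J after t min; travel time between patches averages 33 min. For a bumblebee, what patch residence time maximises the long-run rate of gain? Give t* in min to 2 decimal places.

Maximise g(t)/(T+t): set derivative to zero → g'(t)(T+t) = g(t).
g'(t) = 300·13/(t + 13)². Setting 300·13/(t+13)² = 300t/[(t+13)(33+t)] gives 13(33+t) = t(t+13), so t² = 13×33 = 429.
t* = √429 = 20.71 min.

20.71 min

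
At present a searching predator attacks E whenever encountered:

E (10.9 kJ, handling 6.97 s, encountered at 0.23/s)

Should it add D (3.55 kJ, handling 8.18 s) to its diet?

No

Intake rate on the current diet: R = (0.23×10.9) / (1 + 0.23×6.97) = 2.507/2.603 = 0.9631 kJ/s.
D: E/h = 3.55/8.18 = 0.434 kJ/s.
0.434 < 0.9631, so adding D would lower the average — exclude it.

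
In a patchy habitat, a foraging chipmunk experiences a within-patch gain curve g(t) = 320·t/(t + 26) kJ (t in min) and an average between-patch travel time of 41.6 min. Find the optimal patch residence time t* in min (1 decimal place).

Maximise g(t)/(T+t): set derivative to zero → g'(t)(T+t) = g(t).
g'(t) = 320·26/(t + 26)². Setting 320·26/(t+26)² = 320t/[(t+26)(41.6+t)] gives 26(41.6+t) = t(t+26), so t² = 26×41.6 = 1082.
t* = √1082 = 32.89 min.

32.9 min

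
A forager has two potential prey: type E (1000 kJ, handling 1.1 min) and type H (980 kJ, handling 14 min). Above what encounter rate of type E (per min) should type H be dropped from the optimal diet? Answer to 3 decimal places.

0.076 per min

Drop type H once their profitability E₂/h₂ falls below the rate achievable on type E alone: E₂/h₂ = λE₁/(1 + λh₁).
Solve for λ: λE₁h₂ = E₂(1 + λh₁) → λ(E₁h₂ − E₂h₁) = E₂ → λ = E₂/(E₁h₂ − E₂h₁).
λ = 980/(1000×14 − 980×1.1) = 980/1.292e+04 = 0.07584 per min.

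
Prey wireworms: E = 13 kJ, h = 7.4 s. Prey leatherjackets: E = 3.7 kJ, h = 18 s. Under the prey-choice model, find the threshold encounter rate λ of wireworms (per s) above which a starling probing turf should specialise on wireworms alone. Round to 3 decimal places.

The zero-one rule: include leatherjackets iff E₂/h₂ > λE₁/(1+λh₁). Equality gives the switch point.
λE₁h₂ = E₂ + λE₂h₁ ⇒ λ = E₂/(E₁h₂ − E₂h₁) = 3.7/(234 − 27.38) = 0.01791 per s.

0.018 per s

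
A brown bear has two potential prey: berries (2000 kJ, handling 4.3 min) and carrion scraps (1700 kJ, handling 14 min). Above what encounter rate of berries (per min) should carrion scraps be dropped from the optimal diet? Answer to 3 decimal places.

At the threshold, the rate on berries alone equals the profitability of carrion scraps: λ·2000/(1 + λ·4.3) = 1700/14 = 121.4.
Rearranging, λ(2000 − 121.4×4.3) = 121.4, so λ = 121.4/1478 = 0.08217 per min.

0.082 per min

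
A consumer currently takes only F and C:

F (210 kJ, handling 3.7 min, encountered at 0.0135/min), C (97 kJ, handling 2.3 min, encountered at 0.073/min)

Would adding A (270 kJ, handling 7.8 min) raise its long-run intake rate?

Yes

On F and C alone, R = ΣλE/(1+Σλh) = 9.916/1.218 = 8.142 kJ/min.
Profitability of A: 270/7.8 = 34.62 kJ/min.
Since 34.62 > R, including A increases the long-run rate.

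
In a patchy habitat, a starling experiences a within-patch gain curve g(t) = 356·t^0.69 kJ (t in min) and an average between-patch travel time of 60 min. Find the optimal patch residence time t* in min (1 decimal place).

133.5 min

By the marginal value theorem, leave when the instantaneous gain rate g'(t) equals the habitat-wide average g(t)/(T + t).
g'(t) = 0.69·356·t^-0.31. Setting 0.69·356·t^-0.31 = 356·t^0.69/(60+t) gives 0.69(60+t) = t, so 0.31·t = 0.69×60.
t* = 0.69×60/0.31 = 133.5 min.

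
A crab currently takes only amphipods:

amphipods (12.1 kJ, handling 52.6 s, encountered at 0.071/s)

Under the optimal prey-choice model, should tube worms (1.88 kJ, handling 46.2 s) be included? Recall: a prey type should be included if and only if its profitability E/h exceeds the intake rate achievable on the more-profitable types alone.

No

Current rate: (0.071×12.1)/(1 + 0.071×52.6) = 0.1815 kJ/s.
Profitability of tube worms: 1.88/46.2 = 0.04069 kJ/s.
Since 0.04069 < R, time spent handling tube worms is better spent searching.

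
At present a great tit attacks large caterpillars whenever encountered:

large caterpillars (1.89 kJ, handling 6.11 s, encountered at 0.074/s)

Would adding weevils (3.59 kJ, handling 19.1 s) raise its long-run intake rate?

Intake rate on the current diet: R = (0.074×1.89) / (1 + 0.074×6.11) = 0.1399/1.452 = 0.09631 kJ/s.
weevils: E/h = 3.59/19.1 = 0.188 kJ/s.
Since 0.188 > R, including weevils increases the long-run rate.

Yes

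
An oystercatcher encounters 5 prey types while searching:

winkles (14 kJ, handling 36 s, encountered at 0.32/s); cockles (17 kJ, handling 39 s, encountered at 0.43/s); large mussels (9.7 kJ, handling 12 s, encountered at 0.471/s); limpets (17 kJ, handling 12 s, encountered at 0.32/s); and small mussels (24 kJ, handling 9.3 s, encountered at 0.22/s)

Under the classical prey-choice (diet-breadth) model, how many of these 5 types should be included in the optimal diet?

Rank by E/h (kJ/s): small mussels 2.58, limpets 1.42, large mussels 0.808, cockles 0.436, winkles 0.389. Include each in turn until the next type's E/h falls below the running intake rate.
Rate on top 1: 1.733. limpets: 1.42 < 1.733 → exclude; stop.
Optimal diet: small mussels — 1 of 5 types.

1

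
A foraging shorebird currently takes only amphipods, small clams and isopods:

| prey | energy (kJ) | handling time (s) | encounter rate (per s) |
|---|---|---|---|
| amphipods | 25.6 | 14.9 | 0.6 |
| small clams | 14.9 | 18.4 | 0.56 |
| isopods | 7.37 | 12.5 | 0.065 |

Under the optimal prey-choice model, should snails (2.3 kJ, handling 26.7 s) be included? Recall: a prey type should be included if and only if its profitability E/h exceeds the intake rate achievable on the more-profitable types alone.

Intake rate on the current diet: R = (0.6×25.6 + 0.56×14.9 + 0.065×7.37) / (1 + 0.6×14.9 + 0.56×18.4 + 0.065×12.5) = 24.18/21.06 = 1.148 kJ/s.
snails: E/h = 2.3/26.7 = 0.08614 kJ/s.
Since 0.08614 < R, time spent handling snails is better spent searching.

No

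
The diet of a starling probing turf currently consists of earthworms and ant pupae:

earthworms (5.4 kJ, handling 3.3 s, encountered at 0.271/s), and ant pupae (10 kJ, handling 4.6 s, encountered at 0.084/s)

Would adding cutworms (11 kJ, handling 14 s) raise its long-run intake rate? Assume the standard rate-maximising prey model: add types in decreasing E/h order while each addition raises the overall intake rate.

Current rate: (0.271×5.4 + 0.084×10)/(1 + 0.271×3.3 + 0.084×4.6) = 1.01 kJ/s.
Profitability of cutworms: 11/14 = 0.7857 kJ/s.
0.7857 < 1.01, so adding cutworms would lower the average — exclude it.

No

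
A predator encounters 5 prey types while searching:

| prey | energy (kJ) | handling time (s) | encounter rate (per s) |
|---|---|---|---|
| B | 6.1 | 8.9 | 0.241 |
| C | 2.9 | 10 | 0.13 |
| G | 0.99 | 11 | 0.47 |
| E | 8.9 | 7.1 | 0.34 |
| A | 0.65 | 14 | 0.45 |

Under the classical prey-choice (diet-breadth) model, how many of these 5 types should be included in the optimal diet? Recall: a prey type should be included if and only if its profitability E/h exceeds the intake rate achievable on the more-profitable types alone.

E/h in descending order: E 1.25, B 0.685, C 0.29, G 0.09, A 0.0464 kJ/s. The optimal diet is the largest prefix of this list for which every included type satisfies E_i/h_i > R on the types above it.
Rate on top 1: 0.8864. B: 0.685 < 0.8864 → exclude; stop.
Optimal diet: E — 1 of 5 types.

1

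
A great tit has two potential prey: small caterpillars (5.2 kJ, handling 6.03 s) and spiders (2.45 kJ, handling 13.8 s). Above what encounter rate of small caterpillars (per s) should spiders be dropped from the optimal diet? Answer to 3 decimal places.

0.043 per s

The zero-one rule: include spiders iff E₂/h₂ > λE₁/(1+λh₁). Equality gives the switch point.
λE₁h₂ = E₂ + λE₂h₁ ⇒ λ = E₂/(E₁h₂ − E₂h₁) = 2.45/(71.76 − 14.77) = 0.04299 per s.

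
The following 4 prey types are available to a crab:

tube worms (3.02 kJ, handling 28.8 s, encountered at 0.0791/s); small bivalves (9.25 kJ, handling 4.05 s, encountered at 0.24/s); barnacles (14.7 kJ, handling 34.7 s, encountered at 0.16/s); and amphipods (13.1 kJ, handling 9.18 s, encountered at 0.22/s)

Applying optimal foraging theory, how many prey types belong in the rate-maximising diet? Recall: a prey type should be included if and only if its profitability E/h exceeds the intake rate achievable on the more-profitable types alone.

Rank by E/h (kJ/s): small bivalves 2.28, amphipods 1.43, barnacles 0.424, tube worms 0.105. Include each in turn until the next type's E/h falls below the running intake rate.
Rate on top 1: 1.126. amphipods: 1.43 > 1.126 → include.
Rate on top 2: 1.278. barnacles: 0.424 < 1.278 → exclude; stop.
Optimal diet: small bivalves, amphipods — 2 of 4 types.

2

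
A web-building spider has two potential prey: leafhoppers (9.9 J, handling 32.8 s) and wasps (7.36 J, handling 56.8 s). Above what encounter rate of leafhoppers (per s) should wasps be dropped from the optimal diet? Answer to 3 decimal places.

Drop wasps once their profitability E₂/h₂ falls below the rate achievable on leafhoppers alone: E₂/h₂ = λE₁/(1 + λh₁).
Solve for λ: λE₁h₂ = E₂(1 + λh₁) → λ(E₁h₂ − E₂h₁) = E₂ → λ = E₂/(E₁h₂ − E₂h₁).
λ = 7.36/(9.9×56.8 − 7.36×32.8) = 7.36/320.9 = 0.02293 per s.

0.023 per s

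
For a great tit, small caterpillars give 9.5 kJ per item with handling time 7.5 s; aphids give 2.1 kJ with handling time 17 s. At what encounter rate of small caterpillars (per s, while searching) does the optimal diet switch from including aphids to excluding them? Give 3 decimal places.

0.014 per s

At the threshold, the rate on small caterpillars alone equals the profitability of aphids: λ·9.5/(1 + λ·7.5) = 2.1/17 = 0.1235.
Rearranging, λ(9.5 − 0.1235×7.5) = 0.1235, so λ = 0.1235/8.574 = 0.01441 per s.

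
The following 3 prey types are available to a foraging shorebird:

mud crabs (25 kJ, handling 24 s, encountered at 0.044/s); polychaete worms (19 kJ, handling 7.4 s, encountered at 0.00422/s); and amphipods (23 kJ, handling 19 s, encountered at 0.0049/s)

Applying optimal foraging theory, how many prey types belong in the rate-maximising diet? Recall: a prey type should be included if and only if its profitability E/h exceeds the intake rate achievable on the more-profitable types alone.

3

E/h in descending order: polychaete worms 2.57, amphipods 1.21, mud crabs 1.04 kJ/s. The optimal diet is the largest prefix of this list for which every included type satisfies E_i/h_i > R on the types above it.
Rate on top 1: 0.07775. amphipods: 1.21 > 0.07775 → include.
Rate on top 2: 0.1716. mud crabs: 1.04 > 0.1716 → include.
Optimal diet: polychaete worms, amphipods, mud crabs — 3 of 3 types.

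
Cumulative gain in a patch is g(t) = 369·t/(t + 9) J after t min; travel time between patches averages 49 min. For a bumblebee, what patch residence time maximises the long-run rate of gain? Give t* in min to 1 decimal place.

21.0 min

Maximise g(t)/(T+t): set derivative to zero → g'(t)(T+t) = g(t).
g'(t) = 369·9/(t + 9)². Setting 369·9/(t+9)² = 369t/[(t+9)(49+t)] gives 9(49+t) = t(t+9), so t² = 9×49 = 441.
t* = √441 = 21 min.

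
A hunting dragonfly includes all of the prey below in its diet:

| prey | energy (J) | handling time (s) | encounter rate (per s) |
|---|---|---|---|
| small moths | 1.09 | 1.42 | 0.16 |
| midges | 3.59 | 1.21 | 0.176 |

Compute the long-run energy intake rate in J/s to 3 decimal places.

0.560 J/s

R = Σλ_iE_i / (1 + Σλ_ih_i)
Numerator: 0.16×1.09 + 0.176×3.59 = 0.8062
Denominator: 1 + 0.16×1.42 + 0.176×1.21 = 1.44
R = 0.8062/1.44 = 0.5598 J/s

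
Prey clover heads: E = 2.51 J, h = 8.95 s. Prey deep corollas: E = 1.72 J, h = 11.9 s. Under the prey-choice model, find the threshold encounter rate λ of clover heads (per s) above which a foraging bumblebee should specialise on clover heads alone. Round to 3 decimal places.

The zero-one rule: include deep corollas iff E₂/h₂ > λE₁/(1+λh₁). Equality gives the switch point.
λE₁h₂ = E₂ + λE₂h₁ ⇒ λ = E₂/(E₁h₂ − E₂h₁) = 1.72/(29.87 − 15.39) = 0.1188 per s.

0.119 per s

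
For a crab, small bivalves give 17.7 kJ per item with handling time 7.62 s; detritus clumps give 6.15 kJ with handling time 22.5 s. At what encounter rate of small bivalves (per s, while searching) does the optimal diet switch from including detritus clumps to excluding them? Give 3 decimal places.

The zero-one rule: include detritus clumps iff E₂/h₂ > λE₁/(1+λh₁). Equality gives the switch point.
λE₁h₂ = E₂ + λE₂h₁ ⇒ λ = E₂/(E₁h₂ − E₂h₁) = 6.15/(398.2 − 46.86) = 0.0175 per s.

0.018 per s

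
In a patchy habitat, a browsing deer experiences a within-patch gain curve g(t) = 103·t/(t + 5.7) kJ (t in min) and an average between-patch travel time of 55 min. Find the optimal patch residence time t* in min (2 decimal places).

Maximise g(t)/(T+t): set derivative to zero → g'(t)(T+t) = g(t).
g'(t) = 103·5.7/(t + 5.7)². Setting 103·5.7/(t+5.7)² = 103t/[(t+5.7)(55+t)] gives 5.7(55+t) = t(t+5.7), so t² = 5.7×55 = 313.5.
t* = √313.5 = 17.71 min.

17.71 min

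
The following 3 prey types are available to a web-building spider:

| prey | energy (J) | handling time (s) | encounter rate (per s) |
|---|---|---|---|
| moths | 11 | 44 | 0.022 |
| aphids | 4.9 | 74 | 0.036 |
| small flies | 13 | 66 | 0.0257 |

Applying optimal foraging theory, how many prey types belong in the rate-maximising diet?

E/h in descending order: moths 0.25, small flies 0.197, aphids 0.0662 J/s. The optimal diet is the largest prefix of this list for which every included type satisfies E_i/h_i > R on the types above it.
Rate on top 1: 0.123. small flies: 0.197 > 0.123 → include.
Rate on top 2: 0.1572. aphids: 0.0662 < 0.1572 → exclude; stop.
Optimal diet: moths, small flies — 2 of 3 types.

2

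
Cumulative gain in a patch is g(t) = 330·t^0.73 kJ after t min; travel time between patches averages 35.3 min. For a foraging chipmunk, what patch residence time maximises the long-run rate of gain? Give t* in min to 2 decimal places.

95.44 min

Optimal t* satisfies g'(t*) = g(t*)/(T + t*).
g'(t) = 0.73·330·t^-0.27. Setting 0.73·330·t^-0.27 = 330·t^0.73/(35.3+t) gives 0.73(35.3+t) = t, so 0.27·t = 0.73×35.3.
t* = 0.73×35.3/0.27 = 95.44 min.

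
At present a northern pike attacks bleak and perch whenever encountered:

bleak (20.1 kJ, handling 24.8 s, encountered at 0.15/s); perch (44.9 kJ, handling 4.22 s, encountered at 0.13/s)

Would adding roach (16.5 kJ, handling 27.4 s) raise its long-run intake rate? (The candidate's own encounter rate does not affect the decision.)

On bleak and perch alone, R = ΣλE/(1+Σλh) = 8.852/5.269 = 1.68 kJ/s.
roach: E/h = 16.5/27.4 = 0.6022 kJ/s.
0.6022 < 1.68, so adding roach would lower the average — exclude it.

No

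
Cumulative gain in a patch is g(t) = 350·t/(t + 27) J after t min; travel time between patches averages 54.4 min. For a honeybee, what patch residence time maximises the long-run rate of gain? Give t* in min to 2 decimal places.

38.32 min

Optimal t* satisfies g'(t*) = g(t*)/(T + t*).
g'(t) = 350·27/(t + 27)². Setting 350·27/(t+27)² = 350t/[(t+27)(54.4+t)] gives 27(54.4+t) = t(t+27), so t² = 27×54.4 = 1469.
t* = √1469 = 38.32 min.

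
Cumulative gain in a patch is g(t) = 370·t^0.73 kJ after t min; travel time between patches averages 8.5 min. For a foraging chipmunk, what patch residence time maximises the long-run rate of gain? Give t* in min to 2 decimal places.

22.98 min

By the marginal value theorem, leave when the instantaneous gain rate g'(t) equals the habitat-wide average g(t)/(T + t).
g'(t) = 0.73·370·t^-0.27. Setting 0.73·370·t^-0.27 = 370·t^0.73/(8.5+t) gives 0.73(8.5+t) = t, so 0.27·t = 0.73×8.5.
t* = 0.73×8.5/0.27 = 22.98 min.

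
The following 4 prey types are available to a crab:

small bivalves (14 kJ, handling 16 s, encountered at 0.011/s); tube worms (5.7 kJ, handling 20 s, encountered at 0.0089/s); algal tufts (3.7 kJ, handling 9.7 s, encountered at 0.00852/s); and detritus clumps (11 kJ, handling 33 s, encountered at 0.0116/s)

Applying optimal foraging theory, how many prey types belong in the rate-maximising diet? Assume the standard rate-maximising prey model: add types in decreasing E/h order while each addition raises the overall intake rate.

4

Profitabilities (E/h, kJ/s): small bivalves 0.875, algal tufts 0.381, detritus clumps 0.333, tube worms 0.285. Add prey in this order while the next type's profitability exceeds the intake rate on those already taken.
Rate on top 1: 0.131. algal tufts: 0.381 > 0.131 → include.
Rate on top 2: 0.1474. detritus clumps: 0.333 > 0.1474 → include.
Rate on top 3: 0.1908. tube worms: 0.285 > 0.1908 → include.
Optimal diet: small bivalves, algal tufts, detritus clumps, tube worms — 4 of 4 types.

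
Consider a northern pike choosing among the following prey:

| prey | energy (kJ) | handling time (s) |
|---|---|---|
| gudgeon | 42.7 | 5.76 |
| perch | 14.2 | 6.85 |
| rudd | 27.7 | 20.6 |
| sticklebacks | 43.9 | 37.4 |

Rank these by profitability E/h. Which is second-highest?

Profitability E/h (kJ/s): gudgeon = 42.7/5.76 = 7.41, perch = 14.2/6.85 = 2.07, rudd = 27.7/20.6 = 1.34, sticklebacks = 43.9/37.4 = 1.17.
Ranked: gudgeon > perch > rudd > sticklebacks.

perch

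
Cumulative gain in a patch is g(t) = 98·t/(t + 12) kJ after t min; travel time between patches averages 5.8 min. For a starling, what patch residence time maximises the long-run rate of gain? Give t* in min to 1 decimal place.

8.3 min

By the marginal value theorem, leave when the instantaneous gain rate g'(t) equals the habitat-wide average g(t)/(T + t).
g'(t) = 98·12/(t + 12)². Setting 98·12/(t+12)² = 98t/[(t+12)(5.8+t)] gives 12(5.8+t) = t(t+12), so t² = 12×5.8 = 69.6.
t* = √69.6 = 8.343 min.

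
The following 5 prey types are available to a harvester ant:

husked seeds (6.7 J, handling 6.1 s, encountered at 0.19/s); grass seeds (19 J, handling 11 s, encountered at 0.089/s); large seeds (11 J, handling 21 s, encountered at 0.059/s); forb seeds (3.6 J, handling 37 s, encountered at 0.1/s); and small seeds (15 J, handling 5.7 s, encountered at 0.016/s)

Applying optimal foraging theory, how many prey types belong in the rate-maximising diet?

E/h in descending order: small seeds 2.63, grass seeds 1.73, husked seeds 1.1, large seeds 0.524, forb seeds 0.0973 J/s. The optimal diet is the largest prefix of this list for which every included type satisfies E_i/h_i > R on the types above it.
Rate on top 1: 0.2199. grass seeds: 1.73 > 0.2199 → include.
Rate on top 2: 0.9328. husked seeds: 1.1 > 0.9328 → include.
Rate on top 3: 0.9922. large seeds: 0.524 < 0.9922 → exclude; stop.
Optimal diet: small seeds, grass seeds, husked seeds — 3 of 5 types.

3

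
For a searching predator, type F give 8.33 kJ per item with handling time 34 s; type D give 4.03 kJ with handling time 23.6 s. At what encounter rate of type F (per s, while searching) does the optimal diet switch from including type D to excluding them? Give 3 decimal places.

0.068 per s

At the threshold, the rate on type F alone equals the profitability of type D: λ·8.33/(1 + λ·34) = 4.03/23.6 = 0.1708.
Rearranging, λ(8.33 − 0.1708×34) = 0.1708, so λ = 0.1708/2.524 = 0.06765 per s.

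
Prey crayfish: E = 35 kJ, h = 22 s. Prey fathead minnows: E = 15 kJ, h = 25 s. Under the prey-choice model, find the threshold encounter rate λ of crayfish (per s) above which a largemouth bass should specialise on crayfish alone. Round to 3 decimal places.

0.028 per s

The zero-one rule: include fathead minnows iff E₂/h₂ > λE₁/(1+λh₁). Equality gives the switch point.
λE₁h₂ = E₂ + λE₂h₁ ⇒ λ = E₂/(E₁h₂ − E₂h₁) = 15/(875 − 330) = 0.02752 per s.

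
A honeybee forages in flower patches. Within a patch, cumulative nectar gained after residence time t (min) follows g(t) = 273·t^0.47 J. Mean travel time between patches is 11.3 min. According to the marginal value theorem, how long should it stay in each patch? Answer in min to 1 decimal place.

10.0 min

Maximise g(t)/(T+t): set derivative to zero → g'(t)(T+t) = g(t).
g'(t) = 0.47·273·t^-0.53. Setting 0.47·273·t^-0.53 = 273·t^0.47/(11.3+t) gives 0.47(11.3+t) = t, so 0.53·t = 0.47×11.3.
t* = 0.47×11.3/0.53 = 10.02 min.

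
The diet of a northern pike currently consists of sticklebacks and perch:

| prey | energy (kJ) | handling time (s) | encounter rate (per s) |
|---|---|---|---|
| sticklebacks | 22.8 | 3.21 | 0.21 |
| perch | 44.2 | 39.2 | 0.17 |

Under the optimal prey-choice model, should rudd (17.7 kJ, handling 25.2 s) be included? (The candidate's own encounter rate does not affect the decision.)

No

Current rate: (0.21×22.8 + 0.17×44.2)/(1 + 0.21×3.21 + 0.17×39.2) = 1.475 kJ/s.
rudd: E/h = 17.7/25.2 = 0.7024 kJ/s.
Since 0.7024 < R, time spent handling rudd is better spent searching.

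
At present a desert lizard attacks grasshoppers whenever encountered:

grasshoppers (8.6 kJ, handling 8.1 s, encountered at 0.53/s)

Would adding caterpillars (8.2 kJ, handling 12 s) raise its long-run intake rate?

Intake rate on the current diet: R = (0.53×8.6) / (1 + 0.53×8.1) = 4.558/5.293 = 0.8611 kJ/s.
caterpillars: E/h = 8.2/12 = 0.6833 kJ/s.
0.6833 < 0.8611, so adding caterpillars would lower the average — exclude it.

No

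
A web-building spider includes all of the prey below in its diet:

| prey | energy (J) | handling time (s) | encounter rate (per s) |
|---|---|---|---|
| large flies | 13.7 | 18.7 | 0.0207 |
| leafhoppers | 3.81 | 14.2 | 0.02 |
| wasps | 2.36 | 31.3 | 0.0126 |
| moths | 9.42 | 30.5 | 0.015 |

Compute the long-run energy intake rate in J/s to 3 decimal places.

R = Σλ_iE_i / (1 + Σλ_ih_i)
Numerator: 0.0207×13.7 + 0.02×3.81 + 0.0126×2.36 + 0.015×9.42 = 0.5308
Denominator: 1 + 0.0207×18.7 + 0.02×14.2 + 0.0126×31.3 + 0.015×30.5 = 2.523
R = 0.5308/2.523 = 0.2104 J/s

0.210 J/s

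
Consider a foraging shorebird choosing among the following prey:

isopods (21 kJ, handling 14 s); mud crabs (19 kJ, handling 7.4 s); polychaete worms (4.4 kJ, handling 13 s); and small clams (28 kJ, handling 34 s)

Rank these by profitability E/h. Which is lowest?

polychaete worms

Profitability E/h (kJ/s): isopods = 21/14 = 1.5, mud crabs = 19/7.4 = 2.57, polychaete worms = 4.4/13 = 0.338, small clams = 28/34 = 0.824.
Ranked: mud crabs > isopods > small clams > polychaete worms.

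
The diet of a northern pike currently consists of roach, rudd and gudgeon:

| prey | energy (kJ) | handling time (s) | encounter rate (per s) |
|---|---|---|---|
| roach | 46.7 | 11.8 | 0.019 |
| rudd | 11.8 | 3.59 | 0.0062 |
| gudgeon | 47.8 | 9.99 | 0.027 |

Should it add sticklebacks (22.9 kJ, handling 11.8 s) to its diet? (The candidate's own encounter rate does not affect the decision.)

Yes

Current rate: (0.019×46.7 + 0.0062×11.8 + 0.027×47.8)/(1 + 0.019×11.8 + 0.0062×3.59 + 0.027×9.99) = 1.485 kJ/s.
Profitability of sticklebacks: 22.9/11.8 = 1.941 kJ/s.
1.941 > 1.485, so adding sticklebacks raises the average — include it.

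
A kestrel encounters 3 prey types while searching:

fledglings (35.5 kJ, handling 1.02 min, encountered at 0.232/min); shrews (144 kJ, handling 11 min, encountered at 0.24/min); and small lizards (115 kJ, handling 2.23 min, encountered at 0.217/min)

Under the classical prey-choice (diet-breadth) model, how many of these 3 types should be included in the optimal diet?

2

Rank by E/h (kJ/min): small lizards 51.6, fledglings 34.8, shrews 13.1. Include each in turn until the next type's E/h falls below the running intake rate.
Rate on top 1: 16.82. fledglings: 34.8 > 16.82 → include.
Rate on top 2: 19.29. shrews: 13.1 < 19.29 → exclude; stop.
Optimal diet: small lizards, fledglings — 2 of 3 types.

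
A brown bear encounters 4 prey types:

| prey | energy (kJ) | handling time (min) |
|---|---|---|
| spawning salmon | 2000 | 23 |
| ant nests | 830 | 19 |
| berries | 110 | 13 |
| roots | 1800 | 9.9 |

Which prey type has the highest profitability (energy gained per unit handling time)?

roots

Profitability E/h (kJ/min): spawning salmon = 2000/23 = 87, ant nests = 830/19 = 43.7, berries = 110/13 = 8.46, roots = 1800/9.9 = 182.
Ranked: roots > spawning salmon > ant nests > berries.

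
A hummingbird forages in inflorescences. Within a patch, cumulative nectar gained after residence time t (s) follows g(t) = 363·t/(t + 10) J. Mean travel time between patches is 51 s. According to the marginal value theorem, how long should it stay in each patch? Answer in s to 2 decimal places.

By the marginal value theorem, leave when the instantaneous gain rate g'(t) equals the habitat-wide average g(t)/(T + t).
g'(t) = 363·10/(t + 10)². Setting 363·10/(t+10)² = 363t/[(t+10)(51+t)] gives 10(51+t) = t(t+10), so t² = 10×51 = 510.
t* = √510 = 22.58 s.

22.58 s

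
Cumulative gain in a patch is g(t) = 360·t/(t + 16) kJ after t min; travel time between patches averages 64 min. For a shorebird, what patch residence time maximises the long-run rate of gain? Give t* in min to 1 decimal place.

Optimal t* satisfies g'(t*) = g(t*)/(T + t*).
g'(t) = 360·16/(t + 16)². Setting 360·16/(t+16)² = 360t/[(t+16)(64+t)] gives 16(64+t) = t(t+16), so t² = 16×64 = 1024.
t* = √1024 = 32 min.

32.0 min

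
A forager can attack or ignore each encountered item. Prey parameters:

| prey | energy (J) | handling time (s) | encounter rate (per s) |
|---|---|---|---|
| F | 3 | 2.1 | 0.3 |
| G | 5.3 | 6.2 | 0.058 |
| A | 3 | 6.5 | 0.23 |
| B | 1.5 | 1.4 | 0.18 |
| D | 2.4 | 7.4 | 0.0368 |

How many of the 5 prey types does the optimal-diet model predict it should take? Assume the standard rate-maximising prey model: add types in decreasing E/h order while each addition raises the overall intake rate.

3

Rank by E/h (J/s): F 1.43, B 1.07, G 0.855, A 0.462, D 0.324. Include each in turn until the next type's E/h falls below the running intake rate.
Rate on top 1: 0.5521. B: 1.07 > 0.5521 → include.
Rate on top 2: 0.6217. G: 0.855 > 0.6217 → include.
Rate on top 3: 0.6591. A: 0.462 < 0.6591 → exclude; stop.
Optimal diet: F, B, G — 3 of 5 types.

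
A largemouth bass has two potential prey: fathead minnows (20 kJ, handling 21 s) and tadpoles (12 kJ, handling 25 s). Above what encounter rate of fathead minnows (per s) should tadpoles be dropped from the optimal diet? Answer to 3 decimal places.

The zero-one rule: include tadpoles iff E₂/h₂ > λE₁/(1+λh₁). Equality gives the switch point.
λE₁h₂ = E₂ + λE₂h₁ ⇒ λ = E₂/(E₁h₂ − E₂h₁) = 12/(500 − 252) = 0.04839 per s.

0.048 per s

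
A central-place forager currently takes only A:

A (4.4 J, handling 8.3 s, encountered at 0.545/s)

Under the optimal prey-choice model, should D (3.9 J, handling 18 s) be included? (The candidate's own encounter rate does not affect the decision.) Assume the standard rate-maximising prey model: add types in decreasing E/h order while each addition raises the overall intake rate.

No

Current rate: (0.545×4.4)/(1 + 0.545×8.3) = 0.4341 J/s.
D: E/h = 3.9/18 = 0.2167 J/s.
Since 0.2167 < R, time spent handling D is better spent searching.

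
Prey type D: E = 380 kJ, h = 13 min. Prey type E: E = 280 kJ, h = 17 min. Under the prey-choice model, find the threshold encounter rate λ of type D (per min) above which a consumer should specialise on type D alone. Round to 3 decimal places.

0.099 per min

The zero-one rule: include type E iff E₂/h₂ > λE₁/(1+λh₁). Equality gives the switch point.
λE₁h₂ = E₂ + λE₂h₁ ⇒ λ = E₂/(E₁h₂ − E₂h₁) = 280/(6460 − 3640) = 0.09929 per min.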